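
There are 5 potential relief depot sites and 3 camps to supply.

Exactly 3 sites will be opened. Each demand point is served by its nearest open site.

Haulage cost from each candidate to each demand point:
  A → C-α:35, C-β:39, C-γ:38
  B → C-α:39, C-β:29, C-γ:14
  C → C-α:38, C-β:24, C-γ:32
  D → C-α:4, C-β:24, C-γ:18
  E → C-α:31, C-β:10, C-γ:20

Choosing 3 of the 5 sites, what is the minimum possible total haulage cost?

Open {B, D, E}.
  C-α→D 4, C-β→E 10, C-γ→B 14  ⇒ total 28.
Compare {A, D, E}: total 32.
Compare {C, D, E}: total 32.
No size-3 selection does better; minimum is 28.

28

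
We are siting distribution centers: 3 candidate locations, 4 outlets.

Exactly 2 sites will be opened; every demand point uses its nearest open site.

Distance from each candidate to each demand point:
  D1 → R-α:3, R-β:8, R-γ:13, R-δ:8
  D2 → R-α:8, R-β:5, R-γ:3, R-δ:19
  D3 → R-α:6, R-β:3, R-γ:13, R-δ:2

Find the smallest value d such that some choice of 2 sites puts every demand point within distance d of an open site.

Open {D2, D3}.
  Farthest demand point is R-α at distance 6 (to D3); all others are ≤ 6.
With {D1, D2} the worst case is 8.
With {D1, D3} the worst case is 13.
No size-2 selection achieves below 6.

6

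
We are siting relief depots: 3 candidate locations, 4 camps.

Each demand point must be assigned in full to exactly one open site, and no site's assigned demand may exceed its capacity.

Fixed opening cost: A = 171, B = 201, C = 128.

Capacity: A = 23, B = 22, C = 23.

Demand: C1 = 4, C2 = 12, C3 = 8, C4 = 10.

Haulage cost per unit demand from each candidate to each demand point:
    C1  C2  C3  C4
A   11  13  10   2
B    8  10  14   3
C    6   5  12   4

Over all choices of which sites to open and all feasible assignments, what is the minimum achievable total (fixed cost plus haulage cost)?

483

Open {A, C}; cheapest assignment that respects the capacities:
  A (cap 23, load 18): C3, C4 — cost 8×10 + 10×2 = 100
  C (cap 23, load 16): C1, C2 — cost 4×6 + 12×5 = 84
  Shipping 184, fixed 299 → total 483.
  Any other capacity-feasible assignment to {A, C} ships for at least 184.
Compare {B, C}: its best feasible assignment gives total 547.
Compare {A, B}: its best feasible assignment gives total 624.
Every other set of open sites that can feasibly serve all demand totals ≥ 547 even under its best assignment. Minimum: 483.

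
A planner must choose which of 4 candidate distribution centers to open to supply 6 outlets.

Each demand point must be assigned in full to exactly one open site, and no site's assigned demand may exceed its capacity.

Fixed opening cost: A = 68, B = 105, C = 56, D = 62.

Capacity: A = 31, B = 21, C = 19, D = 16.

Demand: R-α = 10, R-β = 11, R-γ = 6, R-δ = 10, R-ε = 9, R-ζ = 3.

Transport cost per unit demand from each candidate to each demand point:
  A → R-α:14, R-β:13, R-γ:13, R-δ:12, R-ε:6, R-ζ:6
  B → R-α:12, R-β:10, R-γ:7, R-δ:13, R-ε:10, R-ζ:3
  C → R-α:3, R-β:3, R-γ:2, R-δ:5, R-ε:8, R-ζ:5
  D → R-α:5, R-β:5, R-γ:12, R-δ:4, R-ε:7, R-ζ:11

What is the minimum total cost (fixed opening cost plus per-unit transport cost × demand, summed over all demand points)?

Open {A, C, D}; cheapest assignment that respects the capacities:
  A (cap 31, load 19): R-δ, R-ε — cost 10×12 + 9×6 = 174
  C (cap 19, load 19): R-α, R-γ, R-ζ — cost 10×3 + 6×2 + 3×5 = 57
  D (cap 16, load 11): R-β — cost 11×5 = 55
  Shipping 286, fixed 186 → total 472.
  Any other capacity-feasible assignment to {A, C, D} ships for at least 286.
Compare {A, C}: its best feasible assignment gives total 498.
Compare {B, C, D}: its best feasible assignment gives total 520.
Every other set of open sites that can feasibly serve all demand totals ≥ 498 even under its best assignment. Minimum: 472.

472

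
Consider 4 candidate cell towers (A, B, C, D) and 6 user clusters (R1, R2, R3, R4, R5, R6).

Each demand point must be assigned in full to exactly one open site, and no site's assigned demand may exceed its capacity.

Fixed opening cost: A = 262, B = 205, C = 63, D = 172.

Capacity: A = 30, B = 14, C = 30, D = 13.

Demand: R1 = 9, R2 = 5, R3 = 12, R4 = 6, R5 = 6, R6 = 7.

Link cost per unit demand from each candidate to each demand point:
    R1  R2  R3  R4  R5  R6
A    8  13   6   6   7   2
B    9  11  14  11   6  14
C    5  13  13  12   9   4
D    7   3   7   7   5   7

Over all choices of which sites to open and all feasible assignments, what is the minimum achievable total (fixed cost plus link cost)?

Open {A, C}; cheapest assignment that respects the capacities:
  A (cap 30, load 30): R2, R3, R4, R6 — cost 5×13 + 12×6 + 6×6 + 7×2 = 187
  C (cap 30, load 15): R1, R5 — cost 9×5 + 6×9 = 99
  Shipping 286, fixed 325 → total 611.
  Any other capacity-feasible assignment to {A, C} ships for at least 286.
Compare {A, C, D}: its best feasible assignment gives total 709.
Compare {B, C, D}: its best feasible assignment gives total 760.
Every other set of open sites that can feasibly serve all demand totals ≥ 709 even under its best assignment. Minimum: 611.

611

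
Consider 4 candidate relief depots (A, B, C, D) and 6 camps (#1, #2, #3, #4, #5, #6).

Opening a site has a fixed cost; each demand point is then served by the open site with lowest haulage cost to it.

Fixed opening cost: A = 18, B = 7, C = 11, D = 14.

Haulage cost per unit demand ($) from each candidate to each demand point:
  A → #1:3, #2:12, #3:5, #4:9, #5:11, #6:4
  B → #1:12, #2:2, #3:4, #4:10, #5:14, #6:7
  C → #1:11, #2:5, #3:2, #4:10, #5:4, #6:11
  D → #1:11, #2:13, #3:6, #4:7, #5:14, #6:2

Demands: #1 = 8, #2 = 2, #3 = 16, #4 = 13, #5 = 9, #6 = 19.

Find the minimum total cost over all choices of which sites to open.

Open {A, C, D}: assign each demand point to its cheapest open site.
  #1→A 8×3=24, #2→C 2×5=10, #3→C 16×2=32, #4→D 13×7=91, #5→C 9×4=36, #6→D 19×2=38
  haulage cost 231, fixed 43 → total 274.
Compare {A, B, C, D}: haulage cost 225 + fixed 50 = 275.
Compare {C, D}: haulage cost 295 + fixed 25 = 320.
Compare {B, C, D}: haulage cost 289 + fixed 32 = 321.
All other subsets cost ≥ 275. Minimum total cost: 274.

274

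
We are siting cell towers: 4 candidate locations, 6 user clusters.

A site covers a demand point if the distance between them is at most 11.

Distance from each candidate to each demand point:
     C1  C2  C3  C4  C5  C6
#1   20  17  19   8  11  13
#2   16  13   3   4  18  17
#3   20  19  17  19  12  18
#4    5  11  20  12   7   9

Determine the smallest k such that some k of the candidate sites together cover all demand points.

Coverage sets (demand points within 11 of each site):
  #1: {C4, C5}
  #2: {C3, C4}
  #3: {}
  #4: {C1, C2, C5, C6}
No single site covers all 6 demand points.
But {#2, #4} covers everything, so the minimum is 2.

2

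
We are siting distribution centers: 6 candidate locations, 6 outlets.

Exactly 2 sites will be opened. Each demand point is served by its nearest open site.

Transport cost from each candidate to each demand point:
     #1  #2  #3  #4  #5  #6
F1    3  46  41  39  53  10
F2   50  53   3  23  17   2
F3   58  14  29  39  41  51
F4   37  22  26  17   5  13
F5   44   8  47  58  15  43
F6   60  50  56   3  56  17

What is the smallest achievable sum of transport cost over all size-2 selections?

83

Open {F1, F4}.
  #1→F1 3, #2→F4 22, #3→F4 26, #4→F4 17, #5→F4 5, #6→F1 10  ⇒ total 83.
Compare {F2, F4}: total 86.
Compare {F1, F2}: total 94.
No size-2 selection does better; minimum is 83.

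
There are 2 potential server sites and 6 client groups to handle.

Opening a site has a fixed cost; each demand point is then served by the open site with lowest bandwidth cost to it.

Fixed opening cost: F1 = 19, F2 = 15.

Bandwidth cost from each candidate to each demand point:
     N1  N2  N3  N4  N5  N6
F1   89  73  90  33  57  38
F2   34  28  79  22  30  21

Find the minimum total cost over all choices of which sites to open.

229

Open {F2}: assign each demand point to its cheapest open site.
  N1→F2 34, N2→F2 28, N3→F2 79, N4→F2 22, N5→F2 30, N6→F2 21
  bandwidth cost 214, fixed 15 → total 229.
Compare {F1, F2}: bandwidth cost 214 + fixed 34 = 248.
Compare {F1}: bandwidth cost 380 + fixed 19 = 399.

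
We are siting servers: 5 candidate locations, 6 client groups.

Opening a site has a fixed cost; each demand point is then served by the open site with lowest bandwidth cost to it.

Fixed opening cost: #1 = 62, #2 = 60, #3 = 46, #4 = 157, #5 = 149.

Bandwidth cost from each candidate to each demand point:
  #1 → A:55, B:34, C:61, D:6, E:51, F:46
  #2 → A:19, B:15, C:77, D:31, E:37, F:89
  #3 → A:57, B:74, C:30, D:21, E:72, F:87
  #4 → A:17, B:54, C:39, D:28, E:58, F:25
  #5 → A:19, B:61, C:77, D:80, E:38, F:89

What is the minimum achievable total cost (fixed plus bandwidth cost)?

306

Open {#1, #2}: assign each demand point to its cheapest open site.
  A→#2 19, B→#2 15, C→#1 61, D→#1 6, E→#2 37, F→#1 46
  bandwidth cost 184, fixed 122 → total 306.
Compare {#1}: bandwidth cost 253 + fixed 62 = 315.
Compare {#2, #3}: bandwidth cost 209 + fixed 106 = 315.
Compare {#1, #2, #3}: bandwidth cost 153 + fixed 168 = 321.
All other subsets cost ≥ 315. Minimum total cost: 306.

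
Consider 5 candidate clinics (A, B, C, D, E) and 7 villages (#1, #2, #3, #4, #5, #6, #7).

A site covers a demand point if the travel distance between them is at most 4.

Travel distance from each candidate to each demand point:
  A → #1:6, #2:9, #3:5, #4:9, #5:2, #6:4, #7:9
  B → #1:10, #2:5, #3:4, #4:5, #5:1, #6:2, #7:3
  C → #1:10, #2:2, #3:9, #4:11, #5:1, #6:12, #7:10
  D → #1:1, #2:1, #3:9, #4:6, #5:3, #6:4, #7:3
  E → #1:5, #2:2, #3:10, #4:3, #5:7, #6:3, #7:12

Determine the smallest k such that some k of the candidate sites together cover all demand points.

3

Coverage sets (demand points within 4 of each site):
  A: {#5, #6}
  B: {#3, #5, #6, #7}
  C: {#2, #5}
  D: {#1, #2, #5, #6, #7}
  E: {#2, #4, #6}
No 2 sites suffice: every size-2 union leaves at least one demand point uncovered.
But {B, D, E} covers everything, so the minimum is 3.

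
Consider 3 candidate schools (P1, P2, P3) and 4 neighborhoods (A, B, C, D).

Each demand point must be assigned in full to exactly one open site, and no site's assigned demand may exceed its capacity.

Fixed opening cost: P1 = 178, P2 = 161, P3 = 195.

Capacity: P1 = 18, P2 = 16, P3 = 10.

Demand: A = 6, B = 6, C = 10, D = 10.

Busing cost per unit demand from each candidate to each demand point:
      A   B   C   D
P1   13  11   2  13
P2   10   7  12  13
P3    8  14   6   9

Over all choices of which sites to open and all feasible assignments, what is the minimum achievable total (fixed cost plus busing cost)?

609

Open {P1, P2}; cheapest assignment that respects the capacities:
  P1 (cap 18, load 16): A, C — cost 6×13 + 10×2 = 98
  P2 (cap 16, load 16): B, D — cost 6×7 + 10×13 = 172
  Shipping 270, fixed 339 → total 609.
  Any other capacity-feasible assignment to {P1, P2} ships for at least 270.
Compare {P1, P2, P3}: its best feasible assignment gives total 746.
Every other set of open sites that can feasibly serve all demand totals ≥ 746 even under its best assignment. Minimum: 609.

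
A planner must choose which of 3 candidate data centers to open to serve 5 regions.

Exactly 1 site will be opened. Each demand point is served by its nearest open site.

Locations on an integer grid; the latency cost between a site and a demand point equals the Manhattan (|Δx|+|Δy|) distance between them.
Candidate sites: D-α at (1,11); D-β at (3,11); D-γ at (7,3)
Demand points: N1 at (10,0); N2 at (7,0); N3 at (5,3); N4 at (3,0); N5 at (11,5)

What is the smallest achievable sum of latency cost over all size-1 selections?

24

Open {D-γ}.
  N1→D-γ 6, N2→D-γ 3, N3→D-γ 2, N4→D-γ 7, N5→D-γ 6  ⇒ total 24.
Compare {D-β}: total 68.
Compare {D-α}: total 78.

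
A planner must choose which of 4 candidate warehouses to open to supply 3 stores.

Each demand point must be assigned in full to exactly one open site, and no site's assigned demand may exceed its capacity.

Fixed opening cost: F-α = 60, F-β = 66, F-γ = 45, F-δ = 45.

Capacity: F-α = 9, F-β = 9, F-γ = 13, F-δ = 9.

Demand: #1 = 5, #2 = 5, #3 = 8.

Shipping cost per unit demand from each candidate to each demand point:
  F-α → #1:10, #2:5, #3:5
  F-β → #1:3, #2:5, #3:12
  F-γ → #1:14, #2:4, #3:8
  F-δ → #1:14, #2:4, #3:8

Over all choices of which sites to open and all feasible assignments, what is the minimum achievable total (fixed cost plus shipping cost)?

210

Open {F-β, F-γ}; cheapest assignment that respects the capacities:
  F-β (cap 9, load 5): #1 — cost 5×3 = 15
  F-γ (cap 13, load 13): #2, #3 — cost 5×4 + 8×8 = 84
  Shipping 99, fixed 111 → total 210.
  Any other capacity-feasible assignment to {F-β, F-γ} ships for at least 99.
Compare {F-α, F-γ}: its best feasible assignment gives total 235.
Compare {F-γ, F-δ}: its best feasible assignment gives total 244.
Every other set of open sites that can feasibly serve all demand totals ≥ 235 even under its best assignment. Minimum: 210.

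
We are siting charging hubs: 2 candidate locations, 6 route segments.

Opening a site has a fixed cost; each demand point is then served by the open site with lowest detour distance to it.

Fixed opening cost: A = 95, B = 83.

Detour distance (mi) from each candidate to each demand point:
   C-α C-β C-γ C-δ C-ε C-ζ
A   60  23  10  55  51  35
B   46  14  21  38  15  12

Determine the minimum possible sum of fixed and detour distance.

Open {B}: assign each demand point to its cheapest open site.
  C-α→B 46, C-β→B 14, C-γ→B 21, C-δ→B 38, C-ε→B 15, C-ζ→B 12
  detour distance 146, fixed 83 → total 229.
Compare {A, B}: detour distance 135 + fixed 178 = 313.
Compare {A}: detour distance 234 + fixed 95 = 329.

229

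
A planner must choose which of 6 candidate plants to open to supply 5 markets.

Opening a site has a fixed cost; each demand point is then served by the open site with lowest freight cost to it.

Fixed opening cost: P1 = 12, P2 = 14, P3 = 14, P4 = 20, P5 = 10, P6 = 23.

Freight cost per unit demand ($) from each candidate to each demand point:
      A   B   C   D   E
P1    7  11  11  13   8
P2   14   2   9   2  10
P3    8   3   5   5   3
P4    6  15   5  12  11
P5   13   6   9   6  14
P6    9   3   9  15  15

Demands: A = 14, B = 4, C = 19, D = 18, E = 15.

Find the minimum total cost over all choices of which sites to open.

Open {P2, P3, P4}: assign each demand point to its cheapest open site.
  A→P4 14×6=84, B→P2 4×2=8, C→P3 19×5=95, D→P2 18×2=36, E→P3 15×3=45
  freight cost 268, fixed 48 → total 316.
Compare {P1, P2, P3}: freight cost 282 + fixed 40 = 322.
Compare {P2, P3}: freight cost 296 + fixed 28 = 324.
Compare {P2, P3, P4, P5}: freight cost 268 + fixed 58 = 326.
All other subsets cost ≥ 322. Minimum total cost: 316.

316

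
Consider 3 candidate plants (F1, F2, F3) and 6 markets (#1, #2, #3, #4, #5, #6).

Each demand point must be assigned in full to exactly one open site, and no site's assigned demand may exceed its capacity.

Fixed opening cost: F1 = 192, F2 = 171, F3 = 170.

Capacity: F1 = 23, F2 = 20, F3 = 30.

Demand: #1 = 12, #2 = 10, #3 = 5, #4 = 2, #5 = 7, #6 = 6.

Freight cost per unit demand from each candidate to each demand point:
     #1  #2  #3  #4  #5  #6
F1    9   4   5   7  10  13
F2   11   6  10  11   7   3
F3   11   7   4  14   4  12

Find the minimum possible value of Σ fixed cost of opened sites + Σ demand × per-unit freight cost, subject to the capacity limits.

621

Open {F2, F3}; cheapest assignment that respects the capacities:
  F2 (cap 20, load 18): #2, #4, #6 — cost 10×6 + 2×11 + 6×3 = 100
  F3 (cap 30, load 24): #1, #3, #5 — cost 12×11 + 5×4 + 7×4 = 180
  Shipping 280, fixed 341 → total 621.
  Any other capacity-feasible assignment to {F2, F3} ships for at least 280.
Compare {F1, F2}: its best feasible assignment gives total 650.
Compare {F1, F3}: its best feasible assignment gives total 658.
Every other set of open sites that can feasibly serve all demand totals ≥ 650 even under its best assignment. Minimum: 621.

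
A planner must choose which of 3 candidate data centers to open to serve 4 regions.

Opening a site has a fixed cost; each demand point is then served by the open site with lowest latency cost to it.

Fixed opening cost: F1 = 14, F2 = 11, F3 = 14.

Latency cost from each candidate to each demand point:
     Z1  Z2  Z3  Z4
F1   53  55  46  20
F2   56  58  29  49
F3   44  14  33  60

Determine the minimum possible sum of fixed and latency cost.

Open {F1, F3}: assign each demand point to its cheapest open site.
  Z1→F3 44, Z2→F3 14, Z3→F3 33, Z4→F1 20
  latency cost 111, fixed 28 → total 139.
Compare {F1, F2, F3}: latency cost 107 + fixed 39 = 146.
Compare {F2, F3}: latency cost 136 + fixed 25 = 161.
Compare {F3}: latency cost 151 + fixed 14 = 165.
All other subsets cost ≥ 146. Minimum total cost: 139.

139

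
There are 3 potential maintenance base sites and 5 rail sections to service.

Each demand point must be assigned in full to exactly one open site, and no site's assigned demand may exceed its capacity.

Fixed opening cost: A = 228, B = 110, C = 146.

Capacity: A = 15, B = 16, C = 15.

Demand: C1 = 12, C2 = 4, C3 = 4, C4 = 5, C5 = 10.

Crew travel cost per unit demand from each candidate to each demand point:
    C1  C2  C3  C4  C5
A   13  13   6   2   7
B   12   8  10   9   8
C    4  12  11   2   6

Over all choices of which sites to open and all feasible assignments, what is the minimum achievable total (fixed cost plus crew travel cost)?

678

Open {A, B, C}; cheapest assignment that respects the capacities:
  A (cap 15, load 9): C3, C4 — cost 4×6 + 5×2 = 34
  B (cap 16, load 14): C2, C5 — cost 4×8 + 10×8 = 112
  C (cap 15, load 12): C1 — cost 12×4 = 48
  Shipping 194, fixed 484 → total 678.
  Any other capacity-feasible assignment to {A, B, C} ships for at least 194.
Total demand is 35 and no other set of sites has combined capacity ≥ 35, so {A, B, C} is the only feasible choice of open sites. Minimum: 678.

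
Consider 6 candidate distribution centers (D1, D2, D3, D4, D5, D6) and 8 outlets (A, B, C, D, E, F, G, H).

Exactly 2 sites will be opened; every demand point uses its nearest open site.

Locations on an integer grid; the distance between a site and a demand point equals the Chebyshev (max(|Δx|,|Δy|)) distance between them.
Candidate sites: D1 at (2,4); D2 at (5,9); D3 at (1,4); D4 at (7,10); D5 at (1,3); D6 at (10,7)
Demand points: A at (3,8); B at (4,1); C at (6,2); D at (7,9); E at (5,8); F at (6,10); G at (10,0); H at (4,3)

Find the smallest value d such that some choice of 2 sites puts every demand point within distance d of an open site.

Open {D1, D6}.
  Farthest demand point is G at distance 7 (to D6); all others are ≤ 7.
With {D2, D6} the worst case is 7.
With {D3, D6} the worst case is 7.
No size-2 selection achieves below 7.

7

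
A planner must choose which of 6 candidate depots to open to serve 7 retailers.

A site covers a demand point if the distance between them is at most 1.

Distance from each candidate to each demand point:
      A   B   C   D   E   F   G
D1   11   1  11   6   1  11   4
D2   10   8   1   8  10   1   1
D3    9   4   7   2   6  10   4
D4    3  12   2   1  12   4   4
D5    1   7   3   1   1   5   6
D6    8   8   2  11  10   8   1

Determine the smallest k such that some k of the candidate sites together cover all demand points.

Coverage sets (demand points within 1 of each site):
  D1: {B, E}
  D2: {C, F, G}
  D3: {}
  D4: {D}
  D5: {A, D, E}
  D6: {G}
No 2 sites suffice: every size-2 union leaves at least one demand point uncovered.
But {D1, D2, D5} covers everything, so the minimum is 3.

3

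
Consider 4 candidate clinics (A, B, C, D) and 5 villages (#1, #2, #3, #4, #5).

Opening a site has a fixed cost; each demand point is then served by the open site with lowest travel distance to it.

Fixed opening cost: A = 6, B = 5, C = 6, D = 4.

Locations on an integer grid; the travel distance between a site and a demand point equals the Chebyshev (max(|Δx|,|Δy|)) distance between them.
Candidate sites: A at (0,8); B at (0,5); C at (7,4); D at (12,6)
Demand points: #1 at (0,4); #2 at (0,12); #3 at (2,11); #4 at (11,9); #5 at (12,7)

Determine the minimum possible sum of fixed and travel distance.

Open {A, D}: assign each demand point to its cheapest open site.
  #1→A 4, #2→A 4, #3→A 3, #4→D 3, #5→D 1
  travel distance 15, fixed 10 → total 25.
Compare {B, D}: travel distance 18 + fixed 9 = 27.
Compare {A, B, D}: travel distance 12 + fixed 15 = 27.
Compare {A, C, D}: travel distance 15 + fixed 16 = 31.
All other subsets cost ≥ 27. Minimum total cost: 25.

25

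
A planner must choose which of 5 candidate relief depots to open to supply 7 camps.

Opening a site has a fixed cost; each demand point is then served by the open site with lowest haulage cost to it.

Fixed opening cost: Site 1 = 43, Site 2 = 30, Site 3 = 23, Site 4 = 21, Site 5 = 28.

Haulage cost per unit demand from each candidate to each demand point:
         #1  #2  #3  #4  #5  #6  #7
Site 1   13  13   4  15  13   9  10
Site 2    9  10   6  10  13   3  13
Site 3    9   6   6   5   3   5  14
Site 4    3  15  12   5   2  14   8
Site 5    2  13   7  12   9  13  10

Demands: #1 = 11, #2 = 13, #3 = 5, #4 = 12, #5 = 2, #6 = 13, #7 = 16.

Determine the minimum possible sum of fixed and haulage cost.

442

Open {Site 3, Site 4}: assign each demand point to its cheapest open site.
  #1→Site 4 11×3=33, #2→Site 3 13×6=78, #3→Site 3 5×6=30, #4→Site 3 12×5=60, #5→Site 4 2×2=4, #6→Site 3 13×5=65, #7→Site 4 16×8=128
  haulage cost 398, fixed 44 → total 442.
Compare {Site 2, Site 3, Site 4}: haulage cost 372 + fixed 74 = 446.
Compare {Site 3, Site 4, Site 5}: haulage cost 387 + fixed 72 = 459.
Compare {Site 2, Site 3, Site 4, Site 5}: haulage cost 361 + fixed 102 = 463.
All other subsets cost ≥ 446. Minimum total cost: 442.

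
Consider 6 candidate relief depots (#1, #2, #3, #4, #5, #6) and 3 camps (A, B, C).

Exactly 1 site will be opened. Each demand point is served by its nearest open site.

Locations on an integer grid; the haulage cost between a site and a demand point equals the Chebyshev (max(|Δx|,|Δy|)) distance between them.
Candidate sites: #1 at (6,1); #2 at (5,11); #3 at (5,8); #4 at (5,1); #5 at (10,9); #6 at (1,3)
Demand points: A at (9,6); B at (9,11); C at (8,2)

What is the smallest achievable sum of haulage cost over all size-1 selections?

12

Open {#5}.
  A→#5 3, B→#5 2, C→#5 7  ⇒ total 12.
Compare {#3}: total 14.
Compare {#1}: total 17.
No size-1 selection does better; minimum is 12.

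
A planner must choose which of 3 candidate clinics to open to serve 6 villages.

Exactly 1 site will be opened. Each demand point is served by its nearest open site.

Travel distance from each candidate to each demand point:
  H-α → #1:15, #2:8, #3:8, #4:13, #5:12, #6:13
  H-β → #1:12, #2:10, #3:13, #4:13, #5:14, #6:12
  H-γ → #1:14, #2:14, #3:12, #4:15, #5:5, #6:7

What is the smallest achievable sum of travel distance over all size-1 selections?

67

Open {H-γ}.
  #1→H-γ 14, #2→H-γ 14, #3→H-γ 12, #4→H-γ 15, #5→H-γ 5, #6→H-γ 7  ⇒ total 67.
Compare {H-α}: total 69.
Compare {H-β}: total 74.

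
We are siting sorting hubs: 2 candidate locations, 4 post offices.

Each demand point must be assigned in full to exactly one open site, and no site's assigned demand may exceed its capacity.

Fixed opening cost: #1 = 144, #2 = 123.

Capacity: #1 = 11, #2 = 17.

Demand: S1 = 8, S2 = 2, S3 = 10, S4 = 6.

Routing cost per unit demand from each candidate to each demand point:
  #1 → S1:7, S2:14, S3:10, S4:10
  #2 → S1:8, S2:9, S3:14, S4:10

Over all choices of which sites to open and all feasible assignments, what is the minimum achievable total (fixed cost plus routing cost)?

Open {#1, #2}; cheapest assignment that respects the capacities:
  #1 (cap 11, load 10): S3 — cost 10×10 = 100
  #2 (cap 17, load 16): S1, S2, S4 — cost 8×8 + 2×9 + 6×10 = 142
  Shipping 242, fixed 267 → total 509.
  Any other capacity-feasible assignment to {#1, #2} ships for at least 242.
Total demand is 26 and no other set of sites has combined capacity ≥ 26, so {#1, #2} is the only feasible choice of open sites. Minimum: 509.

509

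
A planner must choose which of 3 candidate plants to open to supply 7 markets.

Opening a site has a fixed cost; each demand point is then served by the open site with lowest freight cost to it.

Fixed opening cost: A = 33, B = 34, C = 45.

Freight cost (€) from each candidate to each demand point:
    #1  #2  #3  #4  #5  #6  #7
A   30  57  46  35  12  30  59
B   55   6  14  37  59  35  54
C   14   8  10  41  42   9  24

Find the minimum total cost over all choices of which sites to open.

190

Open {A, C}: assign each demand point to its cheapest open site.
  #1→C 14, #2→C 8, #3→C 10, #4→A 35, #5→A 12, #6→C 9, #7→C 24
  freight cost 112, fixed 78 → total 190.
Compare {C}: freight cost 148 + fixed 45 = 193.
Compare {B, C}: freight cost 142 + fixed 79 = 221.
Compare {A, B, C}: freight cost 110 + fixed 112 = 222.
All other subsets cost ≥ 193. Minimum total cost: 190.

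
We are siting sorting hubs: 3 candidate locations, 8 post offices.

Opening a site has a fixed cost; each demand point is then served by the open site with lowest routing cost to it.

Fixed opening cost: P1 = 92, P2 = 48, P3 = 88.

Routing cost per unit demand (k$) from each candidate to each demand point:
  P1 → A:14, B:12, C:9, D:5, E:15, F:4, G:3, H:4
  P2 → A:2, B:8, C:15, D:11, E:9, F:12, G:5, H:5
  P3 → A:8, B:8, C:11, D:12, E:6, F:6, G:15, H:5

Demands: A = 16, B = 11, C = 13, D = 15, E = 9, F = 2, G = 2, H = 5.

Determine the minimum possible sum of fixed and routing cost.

567

Open {P1, P2}: assign each demand point to its cheapest open site.
  A→P2 16×2=32, B→P2 11×8=88, C→P1 13×9=117, D→P1 15×5=75, E→P2 9×9=81, F→P1 2×4=8, G→P1 2×3=6, H→P1 5×4=20
  routing cost 427, fixed 140 → total 567.
Compare {P1, P2, P3}: routing cost 400 + fixed 228 = 628.
Compare {P2, P3}: routing cost 529 + fixed 136 = 665.
Compare {P2}: routing cost 620 + fixed 48 = 668.
All other subsets cost ≥ 628. Minimum total cost: 567.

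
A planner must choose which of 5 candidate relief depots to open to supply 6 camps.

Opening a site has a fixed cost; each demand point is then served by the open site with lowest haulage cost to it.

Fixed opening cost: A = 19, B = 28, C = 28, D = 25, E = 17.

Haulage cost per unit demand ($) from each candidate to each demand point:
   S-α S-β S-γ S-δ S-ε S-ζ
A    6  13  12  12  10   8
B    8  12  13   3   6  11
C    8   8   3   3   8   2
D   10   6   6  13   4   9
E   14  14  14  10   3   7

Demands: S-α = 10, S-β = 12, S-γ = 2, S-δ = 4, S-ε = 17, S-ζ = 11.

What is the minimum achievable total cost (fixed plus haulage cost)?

Open {A, C, E}: assign each demand point to its cheapest open site.
  S-α→A 10×6=60, S-β→C 12×8=96, S-γ→C 2×3=6, S-δ→C 4×3=12, S-ε→E 17×3=51, S-ζ→C 11×2=22
  haulage cost 247, fixed 64 → total 311.
Compare {C, E}: haulage cost 267 + fixed 45 = 312.
Compare {A, C, D}: haulage cost 240 + fixed 72 = 312.
Compare {A, C, D, E}: haulage cost 223 + fixed 89 = 312.
All other subsets cost ≥ 312. Minimum total cost: 311.

311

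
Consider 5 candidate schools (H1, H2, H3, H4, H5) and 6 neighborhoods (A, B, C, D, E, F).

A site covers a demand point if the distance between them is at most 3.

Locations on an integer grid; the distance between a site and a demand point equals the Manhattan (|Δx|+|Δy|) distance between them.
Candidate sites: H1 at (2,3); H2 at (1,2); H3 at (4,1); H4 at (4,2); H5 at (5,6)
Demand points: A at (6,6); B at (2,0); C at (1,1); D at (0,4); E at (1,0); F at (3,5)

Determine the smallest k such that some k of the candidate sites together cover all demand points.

Coverage sets (demand points within 3 of each site):
  H1: {B, C, D, F}
  H2: {B, C, D, E}
  H3: {B, C}
  H4: {}
  H5: {A, F}
No single site covers all 6 demand points.
But {H2, H5} covers everything, so the minimum is 2.

2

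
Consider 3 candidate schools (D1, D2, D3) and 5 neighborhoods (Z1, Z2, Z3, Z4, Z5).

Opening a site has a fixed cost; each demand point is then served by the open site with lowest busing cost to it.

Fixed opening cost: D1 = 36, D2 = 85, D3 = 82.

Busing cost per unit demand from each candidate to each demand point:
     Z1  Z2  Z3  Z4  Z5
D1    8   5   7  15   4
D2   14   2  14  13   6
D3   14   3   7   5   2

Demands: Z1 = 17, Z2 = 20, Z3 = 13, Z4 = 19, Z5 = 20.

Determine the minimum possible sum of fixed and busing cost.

540

Open {D1, D3}: assign each demand point to its cheapest open site.
  Z1→D1 17×8=136, Z2→D3 20×3=60, Z3→D1 13×7=91, Z4→D3 19×5=95, Z5→D3 20×2=40
  busing cost 422, fixed 118 → total 540.
Compare {D1, D2, D3}: busing cost 402 + fixed 203 = 605.
Compare {D3}: busing cost 524 + fixed 82 = 606.
Compare {D2, D3}: busing cost 504 + fixed 167 = 671.
All other subsets cost ≥ 605. Minimum total cost: 540.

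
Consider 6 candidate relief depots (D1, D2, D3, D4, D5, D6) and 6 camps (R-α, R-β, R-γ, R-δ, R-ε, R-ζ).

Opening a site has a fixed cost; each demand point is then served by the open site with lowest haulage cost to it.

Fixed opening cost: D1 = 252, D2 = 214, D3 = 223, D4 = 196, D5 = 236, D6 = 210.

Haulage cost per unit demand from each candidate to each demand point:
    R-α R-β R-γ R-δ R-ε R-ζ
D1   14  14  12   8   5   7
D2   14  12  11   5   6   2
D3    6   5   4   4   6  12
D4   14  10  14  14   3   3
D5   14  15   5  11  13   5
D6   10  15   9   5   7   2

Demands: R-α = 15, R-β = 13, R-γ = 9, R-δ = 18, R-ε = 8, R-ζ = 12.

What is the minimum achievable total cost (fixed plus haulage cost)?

678

Open {D3}: assign each demand point to its cheapest open site.
  R-α→D3 15×6=90, R-β→D3 13×5=65, R-γ→D3 9×4=36, R-δ→D3 18×4=72, R-ε→D3 8×6=48, R-ζ→D3 12×12=144
  haulage cost 455, fixed 223 → total 678.
Compare {D3, D4}: haulage cost 323 + fixed 419 = 742.
Compare {D3, D6}: haulage cost 335 + fixed 433 = 768.
Compare {D2, D3}: haulage cost 335 + fixed 437 = 772.
All other subsets cost ≥ 742. Minimum total cost: 678.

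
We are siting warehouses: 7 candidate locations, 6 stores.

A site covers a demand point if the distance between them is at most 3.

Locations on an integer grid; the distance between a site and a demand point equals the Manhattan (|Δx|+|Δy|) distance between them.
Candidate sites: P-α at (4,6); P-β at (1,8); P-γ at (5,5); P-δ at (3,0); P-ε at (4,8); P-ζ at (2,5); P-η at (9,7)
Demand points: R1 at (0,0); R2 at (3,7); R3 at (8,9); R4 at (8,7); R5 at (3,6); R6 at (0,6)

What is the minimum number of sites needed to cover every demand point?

Coverage sets (demand points within 3 of each site):
  P-α: {R2, R5}
  P-β: {R2, R6}
  P-γ: {R5}
  P-δ: {R1}
  P-ε: {R2, R5}
  P-ζ: {R2, R5, R6}
  P-η: {R3, R4}
No 2 sites suffice: every size-2 union leaves at least one demand point uncovered.
But {P-δ, P-ζ, P-η} covers everything, so the minimum is 3.

3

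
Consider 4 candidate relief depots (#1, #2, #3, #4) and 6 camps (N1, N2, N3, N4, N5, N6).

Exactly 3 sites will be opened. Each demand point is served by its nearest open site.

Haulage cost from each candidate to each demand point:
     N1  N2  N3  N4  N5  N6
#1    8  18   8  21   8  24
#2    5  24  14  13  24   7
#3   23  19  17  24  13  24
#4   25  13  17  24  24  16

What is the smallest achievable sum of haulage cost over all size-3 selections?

54

Open {#1, #2, #4}.
  N1→#2 5, N2→#4 13, N3→#1 8, N4→#2 13, N5→#1 8, N6→#2 7  ⇒ total 54.
Compare {#1, #2, #3}: total 59.
Compare {#2, #3, #4}: total 65.
No size-3 selection does better; minimum is 54.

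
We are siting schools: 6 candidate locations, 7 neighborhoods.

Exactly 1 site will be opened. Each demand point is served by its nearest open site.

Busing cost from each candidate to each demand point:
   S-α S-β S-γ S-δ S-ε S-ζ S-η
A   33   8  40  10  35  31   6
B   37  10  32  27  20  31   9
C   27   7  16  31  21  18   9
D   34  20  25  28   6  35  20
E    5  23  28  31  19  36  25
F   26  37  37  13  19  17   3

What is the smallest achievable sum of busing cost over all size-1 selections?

129

Open {C}.
  S-α→C 27, S-β→C 7, S-γ→C 16, S-δ→C 31, S-ε→C 21, S-ζ→C 18, S-η→C 9  ⇒ total 129.
Compare {F}: total 152.
Compare {A}: total 163.
No size-1 selection does better; minimum is 129.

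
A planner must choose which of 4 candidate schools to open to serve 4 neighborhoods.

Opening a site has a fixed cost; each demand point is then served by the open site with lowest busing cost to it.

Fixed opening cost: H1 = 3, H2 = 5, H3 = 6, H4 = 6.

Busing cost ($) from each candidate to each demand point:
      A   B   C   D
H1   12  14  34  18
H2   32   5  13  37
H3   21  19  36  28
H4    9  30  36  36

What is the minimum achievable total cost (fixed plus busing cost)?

Open {H1, H2}: assign each demand point to its cheapest open site.
  A→H1 12, B→H2 5, C→H2 13, D→H1 18
  busing cost 48, fixed 8 → total 56.
Compare {H1, H2, H4}: busing cost 45 + fixed 14 = 59.
Compare {H1, H2, H3}: busing cost 48 + fixed 14 = 62.
Compare {H1, H2, H3, H4}: busing cost 45 + fixed 20 = 65.
All other subsets cost ≥ 59. Minimum total cost: 56.

56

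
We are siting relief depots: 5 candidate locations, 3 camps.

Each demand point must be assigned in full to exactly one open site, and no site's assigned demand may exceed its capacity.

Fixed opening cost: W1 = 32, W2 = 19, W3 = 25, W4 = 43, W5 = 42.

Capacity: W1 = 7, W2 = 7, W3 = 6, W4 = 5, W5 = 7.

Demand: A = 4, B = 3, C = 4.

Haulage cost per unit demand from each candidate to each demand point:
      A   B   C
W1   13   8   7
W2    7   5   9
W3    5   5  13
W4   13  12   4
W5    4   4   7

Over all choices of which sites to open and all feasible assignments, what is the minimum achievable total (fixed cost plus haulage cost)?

115

Open {W2, W3}; cheapest assignment that respects the capacities:
  W2 (cap 7, load 7): B, C — cost 3×5 + 4×9 = 51
  W3 (cap 6, load 4): A — cost 4×5 = 20
  Shipping 71, fixed 44 → total 115.
  Any other capacity-feasible assignment to {W2, W3} ships for at least 71.
Compare {W2, W4}: its best feasible assignment gives total 121.
Compare {W1, W2}: its best feasible assignment gives total 122.
Every other set of open sites that can feasibly serve all demand totals ≥ 121 even under its best assignment. Minimum: 115.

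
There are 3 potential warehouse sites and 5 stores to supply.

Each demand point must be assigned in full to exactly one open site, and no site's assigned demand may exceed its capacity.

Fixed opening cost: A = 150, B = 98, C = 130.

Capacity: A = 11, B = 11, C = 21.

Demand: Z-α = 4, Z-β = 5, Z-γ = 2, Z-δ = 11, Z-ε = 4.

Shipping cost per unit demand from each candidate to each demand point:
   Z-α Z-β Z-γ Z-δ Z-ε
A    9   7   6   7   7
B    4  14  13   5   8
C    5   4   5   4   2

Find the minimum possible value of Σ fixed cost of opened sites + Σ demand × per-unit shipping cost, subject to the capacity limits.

Open {B, C}; cheapest assignment that respects the capacities:
  B (cap 11, load 11): Z-δ — cost 11×5 = 55
  C (cap 21, load 15): Z-α, Z-β, Z-γ, Z-ε — cost 4×5 + 5×4 + 2×5 + 4×2 = 58
  Shipping 113, fixed 228 → total 341.
  Any other capacity-feasible assignment to {B, C} ships for at least 113.
Compare {A, C}: its best feasible assignment gives total 397.
Compare {A, B, C}: its best feasible assignment gives total 478.
Every other set of open sites that can feasibly serve all demand totals ≥ 397 even under its best assignment. Minimum: 341.

341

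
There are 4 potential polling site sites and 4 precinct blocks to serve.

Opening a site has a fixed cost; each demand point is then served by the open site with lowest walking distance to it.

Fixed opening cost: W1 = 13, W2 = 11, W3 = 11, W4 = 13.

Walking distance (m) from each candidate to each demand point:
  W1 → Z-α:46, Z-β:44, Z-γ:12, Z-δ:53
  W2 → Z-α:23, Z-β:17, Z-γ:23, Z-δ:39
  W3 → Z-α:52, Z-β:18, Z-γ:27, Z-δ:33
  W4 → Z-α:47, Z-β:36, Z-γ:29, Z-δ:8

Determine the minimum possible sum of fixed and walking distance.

Open {W2, W4}: assign each demand point to its cheapest open site.
  Z-α→W2 23, Z-β→W2 17, Z-γ→W2 23, Z-δ→W4 8
  walking distance 71, fixed 24 → total 95.
Compare {W1, W2, W4}: walking distance 60 + fixed 37 = 97.
Compare {W2, W3, W4}: walking distance 71 + fixed 35 = 106.
Compare {W1, W2, W3, W4}: walking distance 60 + fixed 48 = 108.
All other subsets cost ≥ 97. Minimum total cost: 95.

95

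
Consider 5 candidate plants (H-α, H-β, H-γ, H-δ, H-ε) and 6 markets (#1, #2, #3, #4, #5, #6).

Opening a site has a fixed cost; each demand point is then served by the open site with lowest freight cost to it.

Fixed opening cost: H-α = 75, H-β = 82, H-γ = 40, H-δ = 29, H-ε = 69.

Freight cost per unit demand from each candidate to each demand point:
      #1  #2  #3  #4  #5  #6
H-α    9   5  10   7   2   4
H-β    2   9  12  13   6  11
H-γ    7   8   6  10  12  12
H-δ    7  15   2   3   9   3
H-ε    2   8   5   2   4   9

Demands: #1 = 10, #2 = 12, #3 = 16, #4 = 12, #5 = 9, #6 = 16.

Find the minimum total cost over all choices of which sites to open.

354

Open {H-δ, H-ε}: assign each demand point to its cheapest open site.
  #1→H-ε 10×2=20, #2→H-ε 12×8=96, #3→H-δ 16×2=32, #4→H-ε 12×2=24, #5→H-ε 9×4=36, #6→H-δ 16×3=48
  freight cost 256, fixed 98 → total 354.
Compare {H-α, H-δ}: freight cost 264 + fixed 104 = 368.
Compare {H-α, H-δ, H-ε}: freight cost 202 + fixed 173 = 375.
Compare {H-γ, H-δ, H-ε}: freight cost 256 + fixed 138 = 394.
All other subsets cost ≥ 368. Minimum total cost: 354.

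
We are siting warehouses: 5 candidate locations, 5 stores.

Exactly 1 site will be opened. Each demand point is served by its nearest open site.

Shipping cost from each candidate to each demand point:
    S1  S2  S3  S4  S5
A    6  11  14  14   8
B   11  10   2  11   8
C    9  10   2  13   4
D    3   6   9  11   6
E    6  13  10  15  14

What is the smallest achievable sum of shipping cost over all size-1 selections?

Open {D}.
  S1→D 3, S2→D 6, S3→D 9, S4→D 11, S5→D 6  ⇒ total 35.
Compare {C}: total 38.
Compare {B}: total 42.
No size-1 selection does better; minimum is 35.

35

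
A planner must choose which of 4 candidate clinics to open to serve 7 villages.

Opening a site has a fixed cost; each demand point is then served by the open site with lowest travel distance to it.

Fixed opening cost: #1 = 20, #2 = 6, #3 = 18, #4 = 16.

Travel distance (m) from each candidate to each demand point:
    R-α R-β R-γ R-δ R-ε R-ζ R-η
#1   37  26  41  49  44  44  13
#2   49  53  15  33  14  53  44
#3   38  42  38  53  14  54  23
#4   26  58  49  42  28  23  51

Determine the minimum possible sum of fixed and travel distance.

192

Open {#1, #2, #4}: assign each demand point to its cheapest open site.
  R-α→#4 26, R-β→#1 26, R-γ→#2 15, R-δ→#2 33, R-ε→#2 14, R-ζ→#4 23, R-η→#1 13
  travel distance 150, fixed 42 → total 192.
Compare {#1, #2}: travel distance 182 + fixed 26 = 208.
Compare {#1, #2, #3, #4}: travel distance 150 + fixed 60 = 210.
Compare {#2, #3, #4}: travel distance 176 + fixed 40 = 216.
All other subsets cost ≥ 208. Minimum total cost: 192.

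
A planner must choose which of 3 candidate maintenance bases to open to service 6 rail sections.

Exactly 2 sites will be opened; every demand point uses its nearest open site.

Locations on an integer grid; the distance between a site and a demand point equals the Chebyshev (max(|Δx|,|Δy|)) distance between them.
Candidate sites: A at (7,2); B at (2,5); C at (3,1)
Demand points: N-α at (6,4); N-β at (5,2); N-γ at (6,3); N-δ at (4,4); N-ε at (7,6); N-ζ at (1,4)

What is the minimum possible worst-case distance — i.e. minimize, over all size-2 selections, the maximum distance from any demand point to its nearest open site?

Open {A, B}.
  Farthest demand point is N-ε at distance 4 (to A); all others are ≤ 4.
With {A, C} the worst case is 4.
With {B, C} the worst case is 5.
No size-2 selection achieves below 4.

4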